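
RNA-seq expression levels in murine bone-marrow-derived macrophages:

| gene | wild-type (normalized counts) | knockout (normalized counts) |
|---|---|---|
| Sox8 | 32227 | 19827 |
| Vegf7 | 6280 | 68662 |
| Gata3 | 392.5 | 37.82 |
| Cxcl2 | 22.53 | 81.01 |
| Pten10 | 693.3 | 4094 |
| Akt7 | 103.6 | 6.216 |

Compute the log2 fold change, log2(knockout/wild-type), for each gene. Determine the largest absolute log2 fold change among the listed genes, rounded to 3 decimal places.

4.059

log2(19827/32227) = -0.701  (Sox8)
log2(68662/6280) = 3.451  (Vegf7)
log2(37.82/392.5) = -3.375  (Gata3)
log2(81.01/22.53) = 1.846  (Cxcl2)
log2(4094/693.3) = 2.562  (Pten10)
log2(6.216/103.6) = -4.059  (Akt7)
The largest magnitude belongs to Akt7.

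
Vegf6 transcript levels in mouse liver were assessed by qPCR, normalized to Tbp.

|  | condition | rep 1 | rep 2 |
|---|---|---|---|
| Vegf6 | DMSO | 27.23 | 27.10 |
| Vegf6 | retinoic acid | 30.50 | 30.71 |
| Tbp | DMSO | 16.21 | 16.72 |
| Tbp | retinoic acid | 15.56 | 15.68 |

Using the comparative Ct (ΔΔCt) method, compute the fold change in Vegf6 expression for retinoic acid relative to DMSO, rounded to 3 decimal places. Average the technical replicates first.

Mean Ct: Vegf6 DMSO 27.165; Vegf6 retinoic acid 30.605; Tbp DMSO 16.465; Tbp retinoic acid 15.620
ΔCt(DMSO) = 27.165 − 16.465 = 10.700
ΔCt(retinoic acid) = 30.605 − 15.620 = 14.985
ΔΔCt = 14.985 − 10.700 = 4.285
Fold change = 2^(−4.285) = 0.0513

0.051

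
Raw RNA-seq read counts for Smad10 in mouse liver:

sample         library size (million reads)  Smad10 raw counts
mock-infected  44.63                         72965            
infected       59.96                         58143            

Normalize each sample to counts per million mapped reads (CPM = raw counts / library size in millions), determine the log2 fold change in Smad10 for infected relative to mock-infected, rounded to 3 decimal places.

CPM(mock-infected) = 72965 / 44.63 = 1634.8868
CPM(infected) = 58143 / 59.96 = 969.6965
Fold change = 969.6965 / 1634.8868 = 0.59313
log2(0.59313) = -0.7536

-0.754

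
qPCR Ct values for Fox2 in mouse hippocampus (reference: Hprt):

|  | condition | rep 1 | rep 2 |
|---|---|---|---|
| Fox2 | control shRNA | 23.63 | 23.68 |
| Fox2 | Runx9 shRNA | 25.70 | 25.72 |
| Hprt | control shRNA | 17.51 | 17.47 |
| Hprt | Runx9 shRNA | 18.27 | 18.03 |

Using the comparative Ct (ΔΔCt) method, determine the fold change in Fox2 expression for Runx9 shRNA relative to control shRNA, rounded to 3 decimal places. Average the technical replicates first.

0.380

Mean Ct: Fox2 control shRNA 23.655; Fox2 Runx9 shRNA 25.710; Hprt control shRNA 17.490; Hprt Runx9 shRNA 18.150
ΔCt(control shRNA) = 23.655 − 17.490 = 6.165
ΔCt(Runx9 shRNA) = 25.710 − 18.150 = 7.560
ΔΔCt = 7.560 − 6.165 = 1.395
Fold change = 2^(−1.395) = 0.3802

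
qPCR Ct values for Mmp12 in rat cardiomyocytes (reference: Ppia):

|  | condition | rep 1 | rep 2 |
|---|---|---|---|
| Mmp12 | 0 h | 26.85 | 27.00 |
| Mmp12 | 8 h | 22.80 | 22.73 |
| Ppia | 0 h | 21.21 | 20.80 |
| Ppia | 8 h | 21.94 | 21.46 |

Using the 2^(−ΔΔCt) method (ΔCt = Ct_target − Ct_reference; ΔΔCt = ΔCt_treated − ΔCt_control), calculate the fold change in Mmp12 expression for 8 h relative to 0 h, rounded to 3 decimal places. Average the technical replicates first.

28.940

Mean Ct: Mmp12 0 h 26.925; Mmp12 8 h 22.765; Ppia 0 h 21.005; Ppia 8 h 21.700
ΔCt(0 h) = 26.925 − 21.005 = 5.920
ΔCt(8 h) = 22.765 − 21.700 = 1.065
ΔΔCt = 1.065 − 5.920 = -4.855
Fold change = 2^(−(-4.855)) = 2^4.855 = 28.9401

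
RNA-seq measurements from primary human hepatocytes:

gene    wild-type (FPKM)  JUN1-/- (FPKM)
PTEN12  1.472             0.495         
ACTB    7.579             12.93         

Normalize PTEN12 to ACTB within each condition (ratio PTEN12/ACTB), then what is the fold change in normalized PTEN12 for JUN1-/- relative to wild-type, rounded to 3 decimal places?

PTEN12/ACTB (wild-type) = 1.472 / 7.579 = 0.19422
PTEN12/ACTB (JUN1-/-) = 0.495 / 12.93 = 0.038283
Fold change = 0.038283 / 0.19422 = 0.1971

0.197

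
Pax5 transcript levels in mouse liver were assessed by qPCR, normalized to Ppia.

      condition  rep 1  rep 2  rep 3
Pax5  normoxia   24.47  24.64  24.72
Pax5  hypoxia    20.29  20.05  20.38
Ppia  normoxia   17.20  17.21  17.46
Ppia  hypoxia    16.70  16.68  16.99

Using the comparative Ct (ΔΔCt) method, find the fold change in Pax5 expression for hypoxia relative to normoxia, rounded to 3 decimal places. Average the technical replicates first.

Mean Ct: Pax5 normoxia 24.610; Pax5 hypoxia 20.240; Ppia normoxia 17.290; Ppia hypoxia 16.790
ΔCt(normoxia) = 24.610 − 17.290 = 7.320
ΔCt(hypoxia) = 20.240 − 16.790 = 3.450
ΔΔCt = 3.450 − 7.320 = -3.870
Fold change = 2^(−(-3.870)) = 2^3.870 = 14.6213

14.621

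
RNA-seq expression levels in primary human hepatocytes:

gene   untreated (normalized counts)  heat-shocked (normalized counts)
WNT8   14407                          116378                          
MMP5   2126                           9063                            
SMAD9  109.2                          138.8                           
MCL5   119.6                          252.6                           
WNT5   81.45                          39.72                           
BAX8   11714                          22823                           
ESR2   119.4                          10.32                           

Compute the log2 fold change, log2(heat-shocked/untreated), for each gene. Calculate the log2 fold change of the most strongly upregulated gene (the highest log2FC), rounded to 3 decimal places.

3.014

log2(116378/14407) = 3.014  (WNT8)
log2(9063/2126) = 2.092  (MMP5)
log2(138.8/109.2) = 0.346  (SMAD9)
log2(252.6/119.6) = 1.079  (MCL5)
log2(39.72/81.45) = -1.036  (WNT5)
log2(22823/11714) = 0.962  (BAX8)
log2(10.32/119.4) = -3.532  (ESR2)
WNT8 is most strongly upregulated.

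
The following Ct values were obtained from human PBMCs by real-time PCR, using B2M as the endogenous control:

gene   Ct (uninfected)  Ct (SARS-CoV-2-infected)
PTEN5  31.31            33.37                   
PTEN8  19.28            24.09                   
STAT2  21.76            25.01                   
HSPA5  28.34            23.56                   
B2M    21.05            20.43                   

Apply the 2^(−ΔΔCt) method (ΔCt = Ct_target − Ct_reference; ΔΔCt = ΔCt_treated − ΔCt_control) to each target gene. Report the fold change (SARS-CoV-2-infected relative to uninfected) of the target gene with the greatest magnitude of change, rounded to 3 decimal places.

PTEN5: ΔΔCt = (33.37−20.43) − (31.31−21.05) = 12.94 − 10.26 = 2.68; fold change = 2^-2.68 = 0.156
PTEN8: ΔΔCt = (24.09−20.43) − (19.28−21.05) = 3.66 − (-1.77) = 5.43; fold change = 2^-5.43 = 0.023
STAT2: ΔΔCt = (25.01−20.43) − (21.76−21.05) = 4.58 − 0.71 = 3.87; fold change = 2^-3.87 = 0.068
HSPA5: ΔΔCt = (23.56−20.43) − (28.34−21.05) = 3.13 − 7.29 = -4.16; fold change = 2^4.16 = 17.877
PTEN8 has the largest |ΔΔCt| = 5.43.

0.023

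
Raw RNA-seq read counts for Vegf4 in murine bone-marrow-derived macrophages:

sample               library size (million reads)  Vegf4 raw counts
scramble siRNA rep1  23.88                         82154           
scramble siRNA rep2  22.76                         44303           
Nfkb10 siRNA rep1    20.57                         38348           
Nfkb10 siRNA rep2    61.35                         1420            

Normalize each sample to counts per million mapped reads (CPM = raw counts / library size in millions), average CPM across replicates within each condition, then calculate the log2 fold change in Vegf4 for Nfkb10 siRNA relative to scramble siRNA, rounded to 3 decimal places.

-1.513

CPM(scramble siRNA rep1) = 82154 / 23.88 = 3440.2848
CPM(scramble siRNA rep2) = 44303 / 22.76 = 1946.5290
CPM(Nfkb10 siRNA rep1) = 38348 / 20.57 = 1864.2684
CPM(Nfkb10 siRNA rep2) = 1420 / 61.35 = 23.1459
mean CPM(scramble siRNA) = 2693.4069; mean CPM(Nfkb10 siRNA) = 943.7071
Fold change = 943.7071 / 2693.4069 = 0.35038
log2(0.35038) = -1.5130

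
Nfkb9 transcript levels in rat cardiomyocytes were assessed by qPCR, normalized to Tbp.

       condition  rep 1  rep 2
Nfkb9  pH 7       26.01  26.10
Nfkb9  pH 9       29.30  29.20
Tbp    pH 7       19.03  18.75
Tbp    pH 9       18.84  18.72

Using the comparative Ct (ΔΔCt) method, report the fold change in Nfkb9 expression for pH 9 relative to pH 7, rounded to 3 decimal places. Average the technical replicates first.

0.101

Mean Ct: Nfkb9 pH 7 26.055; Nfkb9 pH 9 29.250; Tbp pH 7 18.890; Tbp pH 9 18.780
ΔCt(pH 7) = 26.055 − 18.890 = 7.165
ΔCt(pH 9) = 29.250 − 18.780 = 10.470
ΔΔCt = 10.470 − 7.165 = 3.305
Fold change = 2^(−3.305) = 0.1012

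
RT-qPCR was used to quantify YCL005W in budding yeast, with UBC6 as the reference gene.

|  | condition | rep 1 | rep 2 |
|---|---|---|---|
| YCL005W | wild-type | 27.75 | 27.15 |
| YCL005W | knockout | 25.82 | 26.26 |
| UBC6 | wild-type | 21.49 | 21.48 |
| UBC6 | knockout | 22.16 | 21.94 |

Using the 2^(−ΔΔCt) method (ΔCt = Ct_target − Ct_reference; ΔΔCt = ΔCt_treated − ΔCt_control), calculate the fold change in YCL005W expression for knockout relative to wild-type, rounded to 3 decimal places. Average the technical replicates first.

3.931

Mean Ct: YCL005W wild-type 27.450; YCL005W knockout 26.040; UBC6 wild-type 21.485; UBC6 knockout 22.050
ΔCt(wild-type) = 27.450 − 21.485 = 5.965
ΔCt(knockout) = 26.040 − 22.050 = 3.990
ΔΔCt = 3.990 − 5.965 = -1.975
Fold change = 2^(−(-1.975)) = 2^1.975 = 3.9313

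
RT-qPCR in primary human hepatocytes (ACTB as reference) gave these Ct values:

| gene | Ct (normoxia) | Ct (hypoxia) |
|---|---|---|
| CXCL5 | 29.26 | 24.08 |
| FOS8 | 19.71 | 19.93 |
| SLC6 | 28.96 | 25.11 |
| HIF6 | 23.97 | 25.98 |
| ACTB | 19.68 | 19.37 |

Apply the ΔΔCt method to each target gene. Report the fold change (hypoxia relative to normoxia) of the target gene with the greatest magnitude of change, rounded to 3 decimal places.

29.243

CXCL5: ΔΔCt = (24.08−19.37) − (29.26−19.68) = 4.71 − 9.58 = -4.87; fold change = 2^4.87 = 29.243
FOS8: ΔΔCt = (19.93−19.37) − (19.71−19.68) = 0.56 − 0.03 = 0.53; fold change = 2^-0.53 = 0.693
SLC6: ΔΔCt = (25.11−19.37) − (28.96−19.68) = 5.74 − 9.28 = -3.54; fold change = 2^3.54 = 11.632
HIF6: ΔΔCt = (25.98−19.37) − (23.97−19.68) = 6.61 − 4.29 = 2.32; fold change = 2^-2.32 = 0.200
CXCL5 has the largest |ΔΔCt| = 4.87.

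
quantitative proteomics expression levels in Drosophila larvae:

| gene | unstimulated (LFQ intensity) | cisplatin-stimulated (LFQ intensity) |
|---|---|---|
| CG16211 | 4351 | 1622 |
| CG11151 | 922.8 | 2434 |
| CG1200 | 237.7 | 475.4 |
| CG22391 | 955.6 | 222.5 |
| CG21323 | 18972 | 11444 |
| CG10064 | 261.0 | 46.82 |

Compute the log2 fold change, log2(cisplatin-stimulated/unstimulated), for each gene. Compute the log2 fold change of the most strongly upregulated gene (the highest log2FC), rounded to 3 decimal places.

log2(1622/4351) = -1.424  (CG16211)
log2(2434/922.8) = 1.399  (CG11151)
log2(475.4/237.7) = 1.000  (CG1200)
log2(222.5/955.6) = -2.103  (CG22391)
log2(11444/18972) = -0.729  (CG21323)
log2(46.82/261.0) = -2.479  (CG10064)
CG11151 is most strongly upregulated.

1.399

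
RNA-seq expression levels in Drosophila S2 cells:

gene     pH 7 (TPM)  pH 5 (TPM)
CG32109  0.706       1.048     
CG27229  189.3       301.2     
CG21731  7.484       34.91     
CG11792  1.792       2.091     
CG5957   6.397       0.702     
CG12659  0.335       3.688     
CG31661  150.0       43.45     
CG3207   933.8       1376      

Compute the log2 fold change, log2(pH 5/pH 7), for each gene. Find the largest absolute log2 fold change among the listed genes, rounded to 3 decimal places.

3.461

log2(1.048/0.706) = 0.570  (CG32109)
log2(301.2/189.3) = 0.670  (CG27229)
log2(34.91/7.484) = 2.222  (CG21731)
log2(2.091/1.792) = 0.223  (CG11792)
log2(0.702/6.397) = -3.188  (CG5957)
log2(3.688/0.335) = 3.461  (CG12659)
log2(43.45/150.0) = -1.788  (CG31661)
log2(1376/933.8) = 0.559  (CG3207)
The largest magnitude belongs to CG12659.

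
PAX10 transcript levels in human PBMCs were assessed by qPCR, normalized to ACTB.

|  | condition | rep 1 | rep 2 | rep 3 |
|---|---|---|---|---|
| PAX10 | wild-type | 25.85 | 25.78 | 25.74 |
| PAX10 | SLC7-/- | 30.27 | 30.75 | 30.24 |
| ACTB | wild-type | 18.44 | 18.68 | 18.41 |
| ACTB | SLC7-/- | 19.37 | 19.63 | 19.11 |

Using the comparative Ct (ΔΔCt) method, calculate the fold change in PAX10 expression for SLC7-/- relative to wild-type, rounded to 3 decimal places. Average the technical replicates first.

0.073

Mean Ct: PAX10 wild-type 25.790; PAX10 SLC7-/- 30.420; ACTB wild-type 18.510; ACTB SLC7-/- 19.370
ΔCt(wild-type) = 25.790 − 18.510 = 7.280
ΔCt(SLC7-/-) = 30.420 − 19.370 = 11.050
ΔΔCt = 11.050 − 7.280 = 3.770
Fold change = 2^(−3.770) = 0.0733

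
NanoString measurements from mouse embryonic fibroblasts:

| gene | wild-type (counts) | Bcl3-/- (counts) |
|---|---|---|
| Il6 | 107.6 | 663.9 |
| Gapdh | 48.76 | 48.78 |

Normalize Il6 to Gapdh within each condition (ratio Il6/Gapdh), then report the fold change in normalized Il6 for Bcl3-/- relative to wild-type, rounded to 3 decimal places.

6.168

Il6/Gapdh (wild-type) = 107.6 / 48.76 = 2.2067
Il6/Gapdh (Bcl3-/-) = 663.9 / 48.78 = 13.61
Fold change = 13.61 / 2.2067 = 6.1675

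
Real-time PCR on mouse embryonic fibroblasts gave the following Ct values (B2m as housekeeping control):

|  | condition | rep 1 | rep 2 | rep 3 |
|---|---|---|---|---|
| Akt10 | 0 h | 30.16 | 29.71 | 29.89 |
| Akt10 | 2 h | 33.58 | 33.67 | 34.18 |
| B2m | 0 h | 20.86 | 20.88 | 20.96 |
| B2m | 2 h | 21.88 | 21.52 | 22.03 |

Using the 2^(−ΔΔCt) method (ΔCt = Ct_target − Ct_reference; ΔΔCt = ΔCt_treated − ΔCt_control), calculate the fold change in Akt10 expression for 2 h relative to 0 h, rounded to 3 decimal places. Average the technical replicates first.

0.127

Mean Ct: Akt10 0 h 29.920; Akt10 2 h 33.810; B2m 0 h 20.900; B2m 2 h 21.810
ΔCt(0 h) = 29.920 − 20.900 = 9.020
ΔCt(2 h) = 33.810 − 21.810 = 12.000
ΔΔCt = 12.000 − 9.020 = 2.980
Fold change = 2^(−2.980) = 0.1267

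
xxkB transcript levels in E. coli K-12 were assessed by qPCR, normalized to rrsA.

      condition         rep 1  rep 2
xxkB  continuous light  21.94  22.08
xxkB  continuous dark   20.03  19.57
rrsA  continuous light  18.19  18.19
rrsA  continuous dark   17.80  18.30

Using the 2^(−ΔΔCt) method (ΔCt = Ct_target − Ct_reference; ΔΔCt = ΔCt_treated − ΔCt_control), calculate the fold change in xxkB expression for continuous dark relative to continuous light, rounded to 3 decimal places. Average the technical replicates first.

Mean Ct: xxkB continuous light 22.010; xxkB continuous dark 19.800; rrsA continuous light 18.190; rrsA continuous dark 18.050
ΔCt(continuous light) = 22.010 − 18.190 = 3.820
ΔCt(continuous dark) = 19.800 − 18.050 = 1.750
ΔΔCt = 1.750 − 3.820 = -2.070
Fold change = 2^(−(-2.070)) = 2^2.070 = 4.1989

4.199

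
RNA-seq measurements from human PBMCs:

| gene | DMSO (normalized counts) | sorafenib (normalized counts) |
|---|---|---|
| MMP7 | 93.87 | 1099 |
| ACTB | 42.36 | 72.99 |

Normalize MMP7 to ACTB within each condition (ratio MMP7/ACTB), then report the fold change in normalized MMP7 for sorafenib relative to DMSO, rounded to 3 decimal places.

6.795

MMP7/ACTB (DMSO) = 93.87 / 42.36 = 2.216
MMP7/ACTB (sorafenib) = 1099 / 72.99 = 15.057
Fold change = 15.057 / 2.216 = 6.7946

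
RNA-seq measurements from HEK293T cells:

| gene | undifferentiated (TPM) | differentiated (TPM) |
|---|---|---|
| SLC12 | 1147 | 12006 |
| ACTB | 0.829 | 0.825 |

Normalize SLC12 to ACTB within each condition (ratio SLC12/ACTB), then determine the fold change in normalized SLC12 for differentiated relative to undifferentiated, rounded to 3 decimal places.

SLC12/ACTB (undifferentiated) = 1147 / 0.829 = 1383.6
SLC12/ACTB (differentiated) = 12006 / 0.825 = 14553
Fold change = 14553 / 1383.6 = 10.5181

10.518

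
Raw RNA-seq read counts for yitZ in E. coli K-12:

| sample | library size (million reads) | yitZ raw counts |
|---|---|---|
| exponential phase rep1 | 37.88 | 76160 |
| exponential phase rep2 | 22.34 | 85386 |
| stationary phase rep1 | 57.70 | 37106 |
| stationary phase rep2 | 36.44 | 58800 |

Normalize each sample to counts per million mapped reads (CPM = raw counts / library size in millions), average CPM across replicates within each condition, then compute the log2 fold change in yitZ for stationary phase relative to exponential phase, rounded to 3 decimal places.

CPM(exponential phase rep1) = 76160 / 37.88 = 2010.5597
CPM(exponential phase rep2) = 85386 / 22.34 = 3822.1128
CPM(stationary phase rep1) = 37106 / 57.70 = 643.0849
CPM(stationary phase rep2) = 58800 / 36.44 = 1613.6114
mean CPM(exponential phase) = 2916.3362; mean CPM(stationary phase) = 1128.3482
Fold change = 1128.3482 / 2916.3362 = 0.38691
log2(0.38691) = -1.3699

-1.370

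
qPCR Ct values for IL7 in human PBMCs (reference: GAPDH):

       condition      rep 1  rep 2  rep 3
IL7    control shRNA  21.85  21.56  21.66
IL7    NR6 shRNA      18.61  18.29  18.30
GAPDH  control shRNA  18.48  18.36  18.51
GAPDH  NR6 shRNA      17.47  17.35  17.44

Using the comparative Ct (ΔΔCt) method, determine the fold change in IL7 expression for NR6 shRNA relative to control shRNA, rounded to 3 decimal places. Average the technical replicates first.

Mean Ct: IL7 control shRNA 21.690; IL7 NR6 shRNA 18.400; GAPDH control shRNA 18.450; GAPDH NR6 shRNA 17.420
ΔCt(control shRNA) = 21.690 − 18.450 = 3.240
ΔCt(NR6 shRNA) = 18.400 − 17.420 = 0.980
ΔΔCt = 0.980 − 3.240 = -2.260
Fold change = 2^(−(-2.260)) = 2^2.260 = 4.7899

4.790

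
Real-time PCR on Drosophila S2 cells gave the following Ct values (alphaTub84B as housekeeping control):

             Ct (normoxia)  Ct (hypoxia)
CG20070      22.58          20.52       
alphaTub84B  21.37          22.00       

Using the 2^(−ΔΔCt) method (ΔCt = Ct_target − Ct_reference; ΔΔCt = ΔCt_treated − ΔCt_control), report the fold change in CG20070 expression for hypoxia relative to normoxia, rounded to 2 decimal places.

ΔCt(normoxia) = 22.580 − 21.370 = 1.210
ΔCt(hypoxia) = 20.520 − 22.000 = -1.480
ΔΔCt = -1.480 − 1.210 = -2.690
Fold change = 2^(−(-2.690)) = 2^2.690 = 6.453

6.45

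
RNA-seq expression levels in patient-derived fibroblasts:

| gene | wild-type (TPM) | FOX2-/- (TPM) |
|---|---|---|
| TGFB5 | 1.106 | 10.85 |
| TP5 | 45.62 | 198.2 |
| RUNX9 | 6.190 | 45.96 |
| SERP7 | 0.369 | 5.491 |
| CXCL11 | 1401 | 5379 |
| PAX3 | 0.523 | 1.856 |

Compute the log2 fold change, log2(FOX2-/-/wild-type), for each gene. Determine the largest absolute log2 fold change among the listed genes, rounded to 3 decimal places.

3.895

log2(10.85/1.106) = 3.294  (TGFB5)
log2(198.2/45.62) = 2.119  (TP5)
log2(45.96/6.190) = 2.892  (RUNX9)
log2(5.491/0.369) = 3.895  (SERP7)
log2(5379/1401) = 1.941  (CXCL11)
log2(1.856/0.523) = 1.827  (PAX3)
The largest magnitude belongs to SERP7.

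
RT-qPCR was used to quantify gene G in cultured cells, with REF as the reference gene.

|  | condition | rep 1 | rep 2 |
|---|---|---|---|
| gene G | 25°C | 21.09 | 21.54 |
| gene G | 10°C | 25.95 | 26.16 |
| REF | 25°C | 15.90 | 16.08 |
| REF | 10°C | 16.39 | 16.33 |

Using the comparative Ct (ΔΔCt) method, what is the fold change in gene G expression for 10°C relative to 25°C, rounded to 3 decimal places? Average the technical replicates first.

Mean Ct: gene G 25°C 21.315; gene G 10°C 26.055; REF 25°C 15.990; REF 10°C 16.360
ΔCt(25°C) = 21.315 − 15.990 = 5.325
ΔCt(10°C) = 26.055 − 16.360 = 9.695
ΔΔCt = 9.695 − 5.325 = 4.370
Fold change = 2^(−4.370) = 0.0484

0.048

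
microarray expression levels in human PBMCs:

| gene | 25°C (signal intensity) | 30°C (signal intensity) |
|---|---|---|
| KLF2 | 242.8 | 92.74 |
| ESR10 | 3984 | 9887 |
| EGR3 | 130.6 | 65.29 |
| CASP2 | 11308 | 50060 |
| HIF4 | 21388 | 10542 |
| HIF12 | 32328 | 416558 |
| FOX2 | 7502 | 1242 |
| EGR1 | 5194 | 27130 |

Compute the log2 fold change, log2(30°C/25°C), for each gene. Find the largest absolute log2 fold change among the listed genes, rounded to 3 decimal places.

log2(92.74/242.8) = -1.389  (KLF2)
log2(9887/3984) = 1.311  (ESR10)
log2(65.29/130.6) = -1.000  (EGR3)
log2(50060/11308) = 2.146  (CASP2)
log2(10542/21388) = -1.021  (HIF4)
log2(416558/32328) = 3.688  (HIF12)
log2(1242/7502) = -2.595  (FOX2)
log2(27130/5194) = 2.385  (EGR1)
The largest magnitude belongs to HIF12.

3.688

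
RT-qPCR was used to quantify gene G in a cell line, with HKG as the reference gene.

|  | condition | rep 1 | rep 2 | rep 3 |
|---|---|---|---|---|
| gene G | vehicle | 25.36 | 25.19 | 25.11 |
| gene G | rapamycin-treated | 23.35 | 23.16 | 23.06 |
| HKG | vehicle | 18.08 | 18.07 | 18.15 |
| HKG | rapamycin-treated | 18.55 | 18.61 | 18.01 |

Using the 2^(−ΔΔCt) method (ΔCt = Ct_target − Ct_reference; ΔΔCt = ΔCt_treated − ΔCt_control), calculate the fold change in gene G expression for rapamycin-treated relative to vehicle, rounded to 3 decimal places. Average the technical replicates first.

Mean Ct: gene G vehicle 25.220; gene G rapamycin-treated 23.190; HKG vehicle 18.100; HKG rapamycin-treated 18.390
ΔCt(vehicle) = 25.220 − 18.100 = 7.120
ΔCt(rapamycin-treated) = 23.190 − 18.390 = 4.800
ΔΔCt = 4.800 − 7.120 = -2.320
Fold change = 2^(−(-2.320)) = 2^2.320 = 4.9933

4.993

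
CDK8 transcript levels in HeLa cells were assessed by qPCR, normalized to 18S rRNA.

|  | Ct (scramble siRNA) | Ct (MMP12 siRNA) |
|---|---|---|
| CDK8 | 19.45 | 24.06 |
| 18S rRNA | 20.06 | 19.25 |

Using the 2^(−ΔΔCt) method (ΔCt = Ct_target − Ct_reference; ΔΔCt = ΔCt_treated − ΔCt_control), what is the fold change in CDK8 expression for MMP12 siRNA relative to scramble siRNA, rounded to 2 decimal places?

0.02

ΔCt(scramble siRNA) = 19.450 − 20.060 = -0.610
ΔCt(MMP12 siRNA) = 24.060 − 19.250 = 4.810
ΔΔCt = 4.810 − (-0.610) = 5.420
Fold change = 2^(−5.420) = 0.023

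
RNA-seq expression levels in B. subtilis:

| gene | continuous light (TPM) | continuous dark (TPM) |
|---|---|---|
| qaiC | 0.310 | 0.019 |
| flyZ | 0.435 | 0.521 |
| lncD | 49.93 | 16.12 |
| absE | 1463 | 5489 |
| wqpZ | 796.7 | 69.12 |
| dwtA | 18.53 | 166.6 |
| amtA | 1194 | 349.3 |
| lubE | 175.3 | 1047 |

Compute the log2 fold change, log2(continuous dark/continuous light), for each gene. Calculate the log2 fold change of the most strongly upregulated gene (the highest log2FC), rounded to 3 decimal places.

3.168

log2(0.019/0.310) = -4.028  (qaiC)
log2(0.521/0.435) = 0.260  (flyZ)
log2(16.12/49.93) = -1.631  (lncD)
log2(5489/1463) = 1.908  (absE)
log2(69.12/796.7) = -3.527  (wqpZ)
log2(166.6/18.53) = 3.168  (dwtA)
log2(349.3/1194) = -1.773  (amtA)
log2(1047/175.3) = 2.578  (lubE)
dwtA is most strongly upregulated.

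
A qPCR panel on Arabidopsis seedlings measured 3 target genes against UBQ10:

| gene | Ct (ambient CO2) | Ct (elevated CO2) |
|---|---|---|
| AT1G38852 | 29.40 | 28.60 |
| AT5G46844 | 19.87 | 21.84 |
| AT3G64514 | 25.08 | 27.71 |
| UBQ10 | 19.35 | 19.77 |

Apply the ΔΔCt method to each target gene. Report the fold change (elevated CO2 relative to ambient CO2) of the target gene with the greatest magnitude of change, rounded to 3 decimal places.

AT1G38852: ΔΔCt = (28.60−19.77) − (29.40−19.35) = 8.83 − 10.05 = -1.22; fold change = 2^1.22 = 2.329
AT5G46844: ΔΔCt = (21.84−19.77) − (19.87−19.35) = 2.07 − 0.52 = 1.55; fold change = 2^-1.55 = 0.342
AT3G64514: ΔΔCt = (27.71−19.77) − (25.08−19.35) = 7.94 − 5.73 = 2.21; fold change = 2^-2.21 = 0.216
AT3G64514 has the largest |ΔΔCt| = 2.21.

0.216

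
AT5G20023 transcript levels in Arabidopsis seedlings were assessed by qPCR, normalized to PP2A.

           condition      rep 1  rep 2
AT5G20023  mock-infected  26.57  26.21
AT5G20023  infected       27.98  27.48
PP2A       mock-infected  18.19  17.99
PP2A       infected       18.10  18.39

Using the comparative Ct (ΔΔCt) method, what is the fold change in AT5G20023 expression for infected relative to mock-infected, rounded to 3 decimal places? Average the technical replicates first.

Mean Ct: AT5G20023 mock-infected 26.390; AT5G20023 infected 27.730; PP2A mock-infected 18.090; PP2A infected 18.245
ΔCt(mock-infected) = 26.390 − 18.090 = 8.300
ΔCt(infected) = 27.730 − 18.245 = 9.485
ΔΔCt = 9.485 − 8.300 = 1.185
Fold change = 2^(−1.185) = 0.4398

0.440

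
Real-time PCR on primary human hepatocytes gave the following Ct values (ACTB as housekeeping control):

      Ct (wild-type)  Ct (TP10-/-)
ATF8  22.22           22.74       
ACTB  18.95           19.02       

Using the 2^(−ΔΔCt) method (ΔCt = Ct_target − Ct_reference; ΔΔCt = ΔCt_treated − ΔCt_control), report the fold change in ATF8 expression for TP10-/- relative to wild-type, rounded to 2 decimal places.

0.73

ΔCt(wild-type) = 22.220 − 18.950 = 3.270
ΔCt(TP10-/-) = 22.740 − 19.020 = 3.720
ΔΔCt = 3.720 − 3.270 = 0.450
Fold change = 2^(−0.450) = 0.732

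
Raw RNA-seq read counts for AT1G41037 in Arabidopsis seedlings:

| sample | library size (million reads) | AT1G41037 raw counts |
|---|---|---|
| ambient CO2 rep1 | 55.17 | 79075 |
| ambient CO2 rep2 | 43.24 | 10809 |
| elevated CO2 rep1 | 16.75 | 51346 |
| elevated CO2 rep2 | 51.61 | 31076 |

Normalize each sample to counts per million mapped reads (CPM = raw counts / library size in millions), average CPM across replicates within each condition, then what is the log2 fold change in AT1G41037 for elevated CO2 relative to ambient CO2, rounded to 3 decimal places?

CPM(ambient CO2 rep1) = 79075 / 55.17 = 1433.2971
CPM(ambient CO2 rep2) = 10809 / 43.24 = 249.9769
CPM(elevated CO2 rep1) = 51346 / 16.75 = 3065.4328
CPM(elevated CO2 rep2) = 31076 / 51.61 = 602.1314
mean CPM(ambient CO2) = 841.6370; mean CPM(elevated CO2) = 1833.7821
Fold change = 1833.7821 / 841.6370 = 2.17883
log2(2.17883) = 1.1236

1.124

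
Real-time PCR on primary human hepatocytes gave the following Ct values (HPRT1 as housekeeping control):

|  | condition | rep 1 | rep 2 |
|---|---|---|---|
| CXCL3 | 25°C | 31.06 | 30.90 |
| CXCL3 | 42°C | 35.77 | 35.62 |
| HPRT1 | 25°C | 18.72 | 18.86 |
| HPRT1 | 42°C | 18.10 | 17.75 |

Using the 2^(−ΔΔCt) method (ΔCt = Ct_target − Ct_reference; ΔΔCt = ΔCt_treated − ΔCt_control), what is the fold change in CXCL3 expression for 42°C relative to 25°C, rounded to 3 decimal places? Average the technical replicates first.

Mean Ct: CXCL3 25°C 30.980; CXCL3 42°C 35.695; HPRT1 25°C 18.790; HPRT1 42°C 17.925
ΔCt(25°C) = 30.980 − 18.790 = 12.190
ΔCt(42°C) = 35.695 − 17.925 = 17.770
ΔΔCt = 17.770 − 12.190 = 5.580
Fold change = 2^(−5.580) = 0.0209

0.021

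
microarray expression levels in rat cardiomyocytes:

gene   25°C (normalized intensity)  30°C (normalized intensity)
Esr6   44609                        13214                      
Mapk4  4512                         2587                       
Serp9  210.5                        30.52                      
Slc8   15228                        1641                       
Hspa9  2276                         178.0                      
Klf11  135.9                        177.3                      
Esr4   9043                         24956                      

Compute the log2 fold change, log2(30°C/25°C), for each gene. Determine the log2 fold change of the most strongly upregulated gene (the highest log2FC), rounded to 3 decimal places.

log2(13214/44609) = -1.755  (Esr6)
log2(2587/4512) = -0.802  (Mapk4)
log2(30.52/210.5) = -2.786  (Serp9)
log2(1641/15228) = -3.214  (Slc8)
log2(178.0/2276) = -3.677  (Hspa9)
log2(177.3/135.9) = 0.384  (Klf11)
log2(24956/9043) = 1.465  (Esr4)
Esr4 is most strongly upregulated.

1.465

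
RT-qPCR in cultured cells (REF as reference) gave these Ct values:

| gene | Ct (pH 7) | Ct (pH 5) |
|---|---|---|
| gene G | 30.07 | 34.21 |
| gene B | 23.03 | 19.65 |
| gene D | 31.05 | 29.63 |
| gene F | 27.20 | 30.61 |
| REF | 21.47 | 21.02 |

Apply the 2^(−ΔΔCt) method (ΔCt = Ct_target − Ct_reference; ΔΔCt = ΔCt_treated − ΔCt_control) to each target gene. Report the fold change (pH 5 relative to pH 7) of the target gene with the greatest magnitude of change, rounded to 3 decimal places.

0.042

gene G: ΔΔCt = (34.21−21.02) − (30.07−21.47) = 13.19 − 8.60 = 4.59; fold change = 2^-4.59 = 0.042
gene B: ΔΔCt = (19.65−21.02) − (23.03−21.47) = -1.37 − 1.56 = -2.93; fold change = 2^2.93 = 7.621
gene D: ΔΔCt = (29.63−21.02) − (31.05−21.47) = 8.61 − 9.58 = -0.97; fold change = 2^0.97 = 1.959
gene F: ΔΔCt = (30.61−21.02) − (27.20−21.47) = 9.59 − 5.73 = 3.86; fold change = 2^-3.86 = 0.069
gene G has the largest |ΔΔCt| = 4.59.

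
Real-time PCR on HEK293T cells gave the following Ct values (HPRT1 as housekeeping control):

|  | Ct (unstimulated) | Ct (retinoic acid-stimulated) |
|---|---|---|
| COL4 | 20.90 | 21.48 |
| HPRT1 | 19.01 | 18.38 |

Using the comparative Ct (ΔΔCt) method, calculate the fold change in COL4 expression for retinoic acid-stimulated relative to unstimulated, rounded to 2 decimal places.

ΔCt(unstimulated) = 20.900 − 19.010 = 1.890
ΔCt(retinoic acid-stimulated) = 21.480 − 18.380 = 3.100
ΔΔCt = 3.100 − 1.890 = 1.210
Fold change = 2^(−1.210) = 0.432

0.43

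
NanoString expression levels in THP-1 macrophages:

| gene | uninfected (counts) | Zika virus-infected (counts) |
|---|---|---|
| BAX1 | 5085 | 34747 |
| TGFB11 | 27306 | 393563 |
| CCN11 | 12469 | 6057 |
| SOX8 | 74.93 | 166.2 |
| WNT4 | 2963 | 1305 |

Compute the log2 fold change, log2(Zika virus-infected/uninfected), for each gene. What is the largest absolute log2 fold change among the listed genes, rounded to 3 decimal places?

log2(34747/5085) = 2.773  (BAX1)
log2(393563/27306) = 3.849  (TGFB11)
log2(6057/12469) = -1.042  (CCN11)
log2(166.2/74.93) = 1.149  (SOX8)
log2(1305/2963) = -1.183  (WNT4)
The largest magnitude belongs to TGFB11.

3.849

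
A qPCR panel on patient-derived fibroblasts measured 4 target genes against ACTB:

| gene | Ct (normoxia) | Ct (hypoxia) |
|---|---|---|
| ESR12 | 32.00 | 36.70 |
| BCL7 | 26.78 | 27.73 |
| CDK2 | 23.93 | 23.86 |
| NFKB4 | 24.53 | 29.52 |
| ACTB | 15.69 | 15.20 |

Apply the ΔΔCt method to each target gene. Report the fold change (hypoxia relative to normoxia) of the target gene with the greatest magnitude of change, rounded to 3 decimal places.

ESR12: ΔΔCt = (36.70−15.20) − (32.00−15.69) = 21.50 − 16.31 = 5.19; fold change = 2^-5.19 = 0.027
BCL7: ΔΔCt = (27.73−15.20) − (26.78−15.69) = 12.53 − 11.09 = 1.44; fold change = 2^-1.44 = 0.369
CDK2: ΔΔCt = (23.86−15.20) − (23.93−15.69) = 8.66 − 8.24 = 0.42; fold change = 2^-0.42 = 0.747
NFKB4: ΔΔCt = (29.52−15.20) − (24.53−15.69) = 14.32 − 8.84 = 5.48; fold change = 2^-5.48 = 0.022
NFKB4 has the largest |ΔΔCt| = 5.48.

0.022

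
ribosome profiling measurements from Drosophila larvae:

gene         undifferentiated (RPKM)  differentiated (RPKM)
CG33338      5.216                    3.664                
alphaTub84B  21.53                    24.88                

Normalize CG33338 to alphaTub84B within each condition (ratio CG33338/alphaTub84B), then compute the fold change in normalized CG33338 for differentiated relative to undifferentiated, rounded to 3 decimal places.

CG33338/alphaTub84B (undifferentiated) = 5.216 / 21.53 = 0.24227
CG33338/alphaTub84B (differentiated) = 3.664 / 24.88 = 0.14727
Fold change = 0.14727 / 0.24227 = 0.6079

0.608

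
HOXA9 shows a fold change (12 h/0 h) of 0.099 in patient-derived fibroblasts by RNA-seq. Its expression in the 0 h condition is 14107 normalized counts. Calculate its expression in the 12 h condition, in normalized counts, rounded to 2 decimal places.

12 h expression = 14107 × 0.099 = 1396.59

1396.59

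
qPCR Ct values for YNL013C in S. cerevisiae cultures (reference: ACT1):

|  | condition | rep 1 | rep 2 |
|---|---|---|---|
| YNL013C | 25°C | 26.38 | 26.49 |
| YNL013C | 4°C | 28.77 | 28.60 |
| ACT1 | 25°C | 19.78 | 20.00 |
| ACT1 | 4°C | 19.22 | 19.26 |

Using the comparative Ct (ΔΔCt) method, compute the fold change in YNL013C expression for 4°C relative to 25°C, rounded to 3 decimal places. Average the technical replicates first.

Mean Ct: YNL013C 25°C 26.435; YNL013C 4°C 28.685; ACT1 25°C 19.890; ACT1 4°C 19.240
ΔCt(25°C) = 26.435 − 19.890 = 6.545
ΔCt(4°C) = 28.685 − 19.240 = 9.445
ΔΔCt = 9.445 − 6.545 = 2.900
Fold change = 2^(−2.900) = 0.1340

0.134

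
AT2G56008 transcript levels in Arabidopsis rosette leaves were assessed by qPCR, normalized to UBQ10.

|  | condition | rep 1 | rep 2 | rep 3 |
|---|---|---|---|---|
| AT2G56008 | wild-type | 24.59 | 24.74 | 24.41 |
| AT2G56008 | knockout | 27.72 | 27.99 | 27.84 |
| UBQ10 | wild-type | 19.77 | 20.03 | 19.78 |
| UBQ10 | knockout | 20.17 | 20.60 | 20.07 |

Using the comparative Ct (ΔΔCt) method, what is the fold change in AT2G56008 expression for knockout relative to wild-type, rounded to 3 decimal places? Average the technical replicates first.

0.139

Mean Ct: AT2G56008 wild-type 24.580; AT2G56008 knockout 27.850; UBQ10 wild-type 19.860; UBQ10 knockout 20.280
ΔCt(wild-type) = 24.580 − 19.860 = 4.720
ΔCt(knockout) = 27.850 − 20.280 = 7.570
ΔΔCt = 7.570 − 4.720 = 2.850
Fold change = 2^(−2.850) = 0.1387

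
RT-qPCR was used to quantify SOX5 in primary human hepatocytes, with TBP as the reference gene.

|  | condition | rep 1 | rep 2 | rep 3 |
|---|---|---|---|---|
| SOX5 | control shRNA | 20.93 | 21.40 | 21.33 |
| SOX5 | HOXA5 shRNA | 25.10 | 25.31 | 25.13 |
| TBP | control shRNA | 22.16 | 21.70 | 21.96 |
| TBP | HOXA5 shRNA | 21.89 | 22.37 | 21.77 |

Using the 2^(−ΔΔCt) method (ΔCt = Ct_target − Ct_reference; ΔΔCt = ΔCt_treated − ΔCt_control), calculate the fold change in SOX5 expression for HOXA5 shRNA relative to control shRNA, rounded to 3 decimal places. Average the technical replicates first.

Mean Ct: SOX5 control shRNA 21.220; SOX5 HOXA5 shRNA 25.180; TBP control shRNA 21.940; TBP HOXA5 shRNA 22.010
ΔCt(control shRNA) = 21.220 − 21.940 = -0.720
ΔCt(HOXA5 shRNA) = 25.180 − 22.010 = 3.170
ΔΔCt = 3.170 − (-0.720) = 3.890
Fold change = 2^(−3.890) = 0.0675

0.067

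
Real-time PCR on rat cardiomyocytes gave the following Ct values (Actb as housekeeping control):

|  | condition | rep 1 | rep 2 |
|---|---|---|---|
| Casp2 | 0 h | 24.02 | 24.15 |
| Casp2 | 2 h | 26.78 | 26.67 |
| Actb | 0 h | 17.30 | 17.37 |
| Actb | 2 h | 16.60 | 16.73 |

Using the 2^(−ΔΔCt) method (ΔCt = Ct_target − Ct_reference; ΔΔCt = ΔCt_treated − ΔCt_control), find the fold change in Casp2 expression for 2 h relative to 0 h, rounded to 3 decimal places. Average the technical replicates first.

Mean Ct: Casp2 0 h 24.085; Casp2 2 h 26.725; Actb 0 h 17.335; Actb 2 h 16.665
ΔCt(0 h) = 24.085 − 17.335 = 6.750
ΔCt(2 h) = 26.725 − 16.665 = 10.060
ΔΔCt = 10.060 − 6.750 = 3.310
Fold change = 2^(−3.310) = 0.1008

0.101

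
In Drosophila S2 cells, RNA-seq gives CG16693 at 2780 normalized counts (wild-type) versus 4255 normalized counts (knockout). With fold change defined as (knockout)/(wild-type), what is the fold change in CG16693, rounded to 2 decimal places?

Fold change = 4255 / 2780 = 1.531
CG16693 is upregulated.

1.53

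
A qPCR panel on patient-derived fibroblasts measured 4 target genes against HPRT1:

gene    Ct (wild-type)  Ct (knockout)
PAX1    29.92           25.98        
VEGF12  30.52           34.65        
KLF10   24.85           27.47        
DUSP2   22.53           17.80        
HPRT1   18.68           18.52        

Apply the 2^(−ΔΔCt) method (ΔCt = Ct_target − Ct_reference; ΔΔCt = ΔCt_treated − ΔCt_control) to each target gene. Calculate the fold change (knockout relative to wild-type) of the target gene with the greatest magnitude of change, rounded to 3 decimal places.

23.752

PAX1: ΔΔCt = (25.98−18.52) − (29.92−18.68) = 7.46 − 11.24 = -3.78; fold change = 2^3.78 = 13.737
VEGF12: ΔΔCt = (34.65−18.52) − (30.52−18.68) = 16.13 − 11.84 = 4.29; fold change = 2^-4.29 = 0.051
KLF10: ΔΔCt = (27.47−18.52) − (24.85−18.68) = 8.95 − 6.17 = 2.78; fold change = 2^-2.78 = 0.146
DUSP2: ΔΔCt = (17.80−18.52) − (22.53−18.68) = -0.72 − 3.85 = -4.57; fold change = 2^4.57 = 23.752
DUSP2 has the largest |ΔΔCt| = 4.57.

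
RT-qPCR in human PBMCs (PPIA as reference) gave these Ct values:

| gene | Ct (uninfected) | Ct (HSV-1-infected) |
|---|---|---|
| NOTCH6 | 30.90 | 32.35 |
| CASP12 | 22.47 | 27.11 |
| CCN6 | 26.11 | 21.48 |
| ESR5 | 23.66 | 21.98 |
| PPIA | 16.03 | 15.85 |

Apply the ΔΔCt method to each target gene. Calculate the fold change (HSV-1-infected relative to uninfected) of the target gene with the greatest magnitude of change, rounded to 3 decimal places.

0.035

NOTCH6: ΔΔCt = (32.35−15.85) − (30.90−16.03) = 16.50 − 14.87 = 1.63; fold change = 2^-1.63 = 0.323
CASP12: ΔΔCt = (27.11−15.85) − (22.47−16.03) = 11.26 − 6.44 = 4.82; fold change = 2^-4.82 = 0.035
CCN6: ΔΔCt = (21.48−15.85) − (26.11−16.03) = 5.63 − 10.08 = -4.45; fold change = 2^4.45 = 21.857
ESR5: ΔΔCt = (21.98−15.85) − (23.66−16.03) = 6.13 − 7.63 = -1.50; fold change = 2^1.50 = 2.828
CASP12 has the largest |ΔΔCt| = 4.82.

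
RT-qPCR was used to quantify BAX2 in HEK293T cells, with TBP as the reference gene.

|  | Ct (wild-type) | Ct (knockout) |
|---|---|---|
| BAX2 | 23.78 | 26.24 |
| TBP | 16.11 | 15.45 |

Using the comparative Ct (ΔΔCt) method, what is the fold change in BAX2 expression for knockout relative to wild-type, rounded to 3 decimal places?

ΔCt(wild-type) = 23.780 − 16.110 = 7.670
ΔCt(knockout) = 26.240 − 15.450 = 10.790
ΔΔCt = 10.790 − 7.670 = 3.120
Fold change = 2^(−3.120) = 0.1150

0.115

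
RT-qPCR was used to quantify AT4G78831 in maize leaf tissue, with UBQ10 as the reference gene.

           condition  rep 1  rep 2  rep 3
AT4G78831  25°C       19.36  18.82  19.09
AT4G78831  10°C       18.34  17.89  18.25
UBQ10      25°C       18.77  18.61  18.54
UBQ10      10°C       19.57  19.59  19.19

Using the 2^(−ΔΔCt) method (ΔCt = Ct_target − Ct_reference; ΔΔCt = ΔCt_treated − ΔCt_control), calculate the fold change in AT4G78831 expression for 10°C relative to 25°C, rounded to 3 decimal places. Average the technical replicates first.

3.340

Mean Ct: AT4G78831 25°C 19.090; AT4G78831 10°C 18.160; UBQ10 25°C 18.640; UBQ10 10°C 19.450
ΔCt(25°C) = 19.090 − 18.640 = 0.450
ΔCt(10°C) = 18.160 − 19.450 = -1.290
ΔΔCt = -1.290 − 0.450 = -1.740
Fold change = 2^(−(-1.740)) = 2^1.740 = 3.3404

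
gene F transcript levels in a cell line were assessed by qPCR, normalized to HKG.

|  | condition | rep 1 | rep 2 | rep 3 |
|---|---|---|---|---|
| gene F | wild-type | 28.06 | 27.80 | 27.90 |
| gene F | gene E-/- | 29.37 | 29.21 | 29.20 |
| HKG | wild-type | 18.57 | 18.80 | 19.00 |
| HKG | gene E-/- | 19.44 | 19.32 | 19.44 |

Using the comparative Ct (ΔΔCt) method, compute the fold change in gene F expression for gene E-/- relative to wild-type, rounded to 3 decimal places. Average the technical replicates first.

0.603

Mean Ct: gene F wild-type 27.920; gene F gene E-/- 29.260; HKG wild-type 18.790; HKG gene E-/- 19.400
ΔCt(wild-type) = 27.920 − 18.790 = 9.130
ΔCt(gene E-/-) = 29.260 − 19.400 = 9.860
ΔΔCt = 9.860 − 9.130 = 0.730
Fold change = 2^(−0.730) = 0.6029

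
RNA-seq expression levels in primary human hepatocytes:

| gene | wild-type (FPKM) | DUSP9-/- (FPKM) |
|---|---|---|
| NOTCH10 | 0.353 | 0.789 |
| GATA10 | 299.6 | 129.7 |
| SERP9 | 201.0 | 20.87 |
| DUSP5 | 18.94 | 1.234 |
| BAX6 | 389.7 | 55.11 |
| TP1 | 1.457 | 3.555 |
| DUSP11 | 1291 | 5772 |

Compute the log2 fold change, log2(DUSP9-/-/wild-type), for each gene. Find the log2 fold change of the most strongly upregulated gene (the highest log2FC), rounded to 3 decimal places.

log2(0.789/0.353) = 1.160  (NOTCH10)
log2(129.7/299.6) = -1.208  (GATA10)
log2(20.87/201.0) = -3.268  (SERP9)
log2(1.234/18.94) = -3.940  (DUSP5)
log2(55.11/389.7) = -2.822  (BAX6)
log2(3.555/1.457) = 1.287  (TP1)
log2(5772/1291) = 2.161  (DUSP11)
DUSP11 is most strongly upregulated.

2.161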